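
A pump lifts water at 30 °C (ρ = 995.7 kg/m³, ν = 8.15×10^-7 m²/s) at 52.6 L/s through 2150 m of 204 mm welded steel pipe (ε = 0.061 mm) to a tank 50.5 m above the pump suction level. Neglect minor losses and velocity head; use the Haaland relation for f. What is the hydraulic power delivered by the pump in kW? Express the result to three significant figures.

P_hyd ≈ 37.7 kW

V = 4Q/(πD²) = 1.609 m/s; Re = 4.03×10^5; ε/D = 2.99×10^-4; f = 0.01639
h_f = f(L/D)V²/2g = 22.80 m
Total head H = z + h_f = 50.5 + 22.80 = 73.30 m
P_hyd = ρgQH = 995.7·9.81·0.0526·73.30 = 37.66 kW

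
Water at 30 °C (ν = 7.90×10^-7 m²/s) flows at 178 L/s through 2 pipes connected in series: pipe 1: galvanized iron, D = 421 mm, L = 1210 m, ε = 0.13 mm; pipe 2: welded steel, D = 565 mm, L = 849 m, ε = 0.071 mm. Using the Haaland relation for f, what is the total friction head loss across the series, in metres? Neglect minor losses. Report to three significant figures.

Pipe 1: V = 1.279 m/s, Re = 6.81×10^5, ε/D = 3.09×10^-4, f = 0.01594, h_1 = f(L/D)V²/2g = 3.819 m
Pipe 2: V = 0.7100 m/s, Re = 5.08×10^5, ε/D = 1.26×10^-4, f = 0.01452, h_2 = f(L/D)V²/2g = 0.5606 m
Series → Q common, losses add: H = Σh = 4.379 m

H ≈ 4.38 m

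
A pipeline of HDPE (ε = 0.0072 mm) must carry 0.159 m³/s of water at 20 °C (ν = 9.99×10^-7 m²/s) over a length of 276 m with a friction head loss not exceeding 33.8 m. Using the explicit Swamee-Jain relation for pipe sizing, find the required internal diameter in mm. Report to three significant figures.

D ≈ 185 mm

Swamee-Jain (Type III): D = 0.66·[ε^1.25·(LQ²/(gh_f))^4.75 + ν·Q^9.4·(L/(gh_f))^5.2]^0.04
LQ²/(gh_f) = 0.02104; L/(gh_f) = 0.8324
Term 1 = ε^1.25·(…)^4.75 = 4.04×10^-15; Term 2 = ν·Q^9.4·(…)^5.2 = 1.20×10^-14
D = 0.66·(4.04×10^-15 + 1.20×10^-14)^0.04 = 0.1852 m = 185 mm
Check: V = 5.90 m/s, Re = 1.09×10^6, f = 0.01234, h_f = 32.6 m ≈ 33.8 m ✓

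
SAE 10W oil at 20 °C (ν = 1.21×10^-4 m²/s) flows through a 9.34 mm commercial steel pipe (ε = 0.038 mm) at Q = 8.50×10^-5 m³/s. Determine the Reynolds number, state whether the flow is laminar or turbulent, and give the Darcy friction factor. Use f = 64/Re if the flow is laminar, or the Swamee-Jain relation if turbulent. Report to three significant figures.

Re ≈ 95.8; laminar; f = 64/Re ≈ 0.668

V = 4Q/(πD²) = 1.241 m/s
Re = VD/ν = 1.241·0.00934/1.21×10^-4 = 95.8
Re < 2300 → laminar → f = 64/Re = 0.6683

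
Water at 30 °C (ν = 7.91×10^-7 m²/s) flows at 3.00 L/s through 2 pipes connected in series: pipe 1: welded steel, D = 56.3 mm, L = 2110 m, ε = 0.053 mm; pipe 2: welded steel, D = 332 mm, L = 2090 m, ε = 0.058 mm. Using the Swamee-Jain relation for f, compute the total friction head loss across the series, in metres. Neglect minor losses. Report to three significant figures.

Pipe 1: V = 1.205 m/s, Re = 8.58×10^4, ε/D = 9.41×10^-4, f = 0.02248, h_1 = f(L/D)V²/2g = 62.37 m
Pipe 2: V = 0.03465 m/s, Re = 1.45×10^4, ε/D = 1.75×10^-4, f = 0.02838, h_2 = f(L/D)V²/2g = 0.01093 m
Series → Q common, losses add: H = Σh = 62.38 m

H ≈ 62.4 m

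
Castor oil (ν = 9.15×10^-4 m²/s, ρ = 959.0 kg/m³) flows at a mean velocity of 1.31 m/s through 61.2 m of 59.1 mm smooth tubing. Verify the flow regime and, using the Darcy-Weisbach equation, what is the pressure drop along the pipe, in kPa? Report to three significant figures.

Re = VD/ν = 1.31·0.05910/9.15×10^-4 = 84.6 → laminar (Re < 2300)
f = 64/Re = 0.7564
h_f = f(L/D)V²/(2g) = 0.7564·(61.2/0.05910)·1.31²/(2·9.81) = 68.51 m
Δp = ρg·h_f = 959.0·9.81·68.51 = 644.5 kPa

Δp ≈ 645 kPa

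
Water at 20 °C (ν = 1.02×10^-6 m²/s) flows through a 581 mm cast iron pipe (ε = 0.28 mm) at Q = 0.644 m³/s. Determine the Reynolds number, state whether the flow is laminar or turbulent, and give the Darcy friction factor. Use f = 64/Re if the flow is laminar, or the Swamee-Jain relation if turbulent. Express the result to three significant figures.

V = 4Q/(πD²) = 2.429 m/s
Re = VD/ν = 2.429·0.581/1.02×10^-6 = 1.38×10^6
Re > 4000 → turbulent; ε/D = 4.82×10^-4
Swamee-Jain: f = 0.01703

Re ≈ 1.38×10^6; turbulent; f ≈ 0.0170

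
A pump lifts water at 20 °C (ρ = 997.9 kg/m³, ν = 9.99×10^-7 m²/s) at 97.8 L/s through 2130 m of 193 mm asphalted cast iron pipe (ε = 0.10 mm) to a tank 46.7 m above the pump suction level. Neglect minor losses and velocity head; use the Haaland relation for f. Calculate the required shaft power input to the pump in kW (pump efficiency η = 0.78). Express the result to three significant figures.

P_shaft ≈ 192 kW

V = 4Q/(πD²) = 3.343 m/s; Re = 6.46×10^5; ε/D = 5.18×10^-4; f = 0.01752
h_f = f(L/D)V²/2g = 110.1 m
Total head H = z + h_f = 46.7 + 110.1 = 156.8 m
P_hyd = ρgQH = 997.9·9.81·0.0978·156.8 = 150.1 kW
P_shaft = P_hyd/η = 150.1/0.78 = 192.5 kW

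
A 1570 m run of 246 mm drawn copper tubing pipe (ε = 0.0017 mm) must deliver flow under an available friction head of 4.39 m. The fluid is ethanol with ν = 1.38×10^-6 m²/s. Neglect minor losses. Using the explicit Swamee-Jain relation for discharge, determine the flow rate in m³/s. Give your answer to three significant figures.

Q ≈ 0.0432 m³/s

Swamee-Jain (Type II): Q = -0.965·√(gD⁵h_f/L)·ln[ε/(3.7D) + √(3.17ν²L/(gD³h_f))]
√(gD⁵h_f/L) = √(9.81·0.246⁵·4.39/1570) = 0.004971
ε/(3.7D) = 1.87×10^-6; √(3.17ν²L/(gD³h_f)) = 1.22×10^-4
Q = -0.965·0.004971·ln(1.235×10^-4) = 0.04317 m³/s
Check: V = 0.908 m/s, Re = 1.62×10^5, f = 0.01625, h_f = 4.36 m ≈ 4.39 m ✓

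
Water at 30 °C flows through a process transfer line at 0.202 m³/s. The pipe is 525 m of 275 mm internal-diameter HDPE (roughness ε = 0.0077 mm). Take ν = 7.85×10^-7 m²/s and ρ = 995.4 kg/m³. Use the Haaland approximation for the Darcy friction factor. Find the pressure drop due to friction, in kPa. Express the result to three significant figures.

Δp ≈ 130 kPa

V = 4Q/(πD²) = 4·0.202/(π·0.275²) = 3.401 m/s
Re = VD/ν = 3.401·0.275/7.85×10^-7 = 1.19×10^6 → turbulent
ε/D = 0.0077/275 = 2.80×10^-5
Haaland: f = 0.01184
h_f = f(L/D)V²/(2g) = 0.01184·(525/0.275)·3.401²/(2·9.81) = 13.33 m
Δp = ρg·h_f = 995.4·9.81·13.33 = 130.2 kPa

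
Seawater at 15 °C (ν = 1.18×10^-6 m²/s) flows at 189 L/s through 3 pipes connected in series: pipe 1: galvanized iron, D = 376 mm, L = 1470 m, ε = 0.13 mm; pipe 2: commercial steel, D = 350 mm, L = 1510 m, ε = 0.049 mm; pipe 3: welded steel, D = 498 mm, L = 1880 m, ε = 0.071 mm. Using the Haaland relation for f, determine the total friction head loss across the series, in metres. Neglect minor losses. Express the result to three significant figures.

Pipe 1: V = 1.702 m/s, Re = 5.42×10^5, ε/D = 3.46×10^-4, f = 0.01644, h_1 = f(L/D)V²/2g = 9.489 m
Pipe 2: V = 1.964 m/s, Re = 5.83×10^5, ε/D = 1.40×10^-4, f = 0.01448, h_2 = f(L/D)V²/2g = 12.29 m
Pipe 3: V = 0.9703 m/s, Re = 4.10×10^5, ε/D = 1.43×10^-4, f = 0.01503, h_3 = f(L/D)V²/2g = 2.724 m
Series → Q common, losses add: H = Σh = 24.50 m

H ≈ 24.5 m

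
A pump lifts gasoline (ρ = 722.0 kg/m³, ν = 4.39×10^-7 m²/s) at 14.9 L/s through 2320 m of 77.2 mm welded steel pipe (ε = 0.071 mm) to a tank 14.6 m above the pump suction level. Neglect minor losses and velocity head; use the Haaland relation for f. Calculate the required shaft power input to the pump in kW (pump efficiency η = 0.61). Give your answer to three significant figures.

P_shaft ≈ 55.6 kW

V = 4Q/(πD²) = 3.183 m/s; Re = 5.60×10^5; ε/D = 9.20×10^-4; f = 0.01978
h_f = f(L/D)V²/2g = 306.9 m
Total head H = z + h_f = 14.6 + 306.9 = 321.5 m
P_hyd = ρgQH = 722.0·9.81·0.0149·321.5 = 33.93 kW
P_shaft = P_hyd/η = 33.93/0.61 = 55.63 kW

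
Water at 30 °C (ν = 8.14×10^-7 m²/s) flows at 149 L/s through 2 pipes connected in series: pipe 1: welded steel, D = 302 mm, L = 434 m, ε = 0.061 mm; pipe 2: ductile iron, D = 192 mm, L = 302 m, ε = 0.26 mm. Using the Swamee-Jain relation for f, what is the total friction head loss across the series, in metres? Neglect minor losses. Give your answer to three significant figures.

H ≈ 50.3 m

Pipe 1: V = 2.080 m/s, Re = 7.72×10^5, ε/D = 2.02×10^-4, f = 0.01503, h_1 = f(L/D)V²/2g = 4.763 m
Pipe 2: V = 5.146 m/s, Re = 1.21×10^6, ε/D = 0.00135, f = 0.02145, h_2 = f(L/D)V²/2g = 45.53 m
Series → Q common, losses add: H = Σh = 50.30 m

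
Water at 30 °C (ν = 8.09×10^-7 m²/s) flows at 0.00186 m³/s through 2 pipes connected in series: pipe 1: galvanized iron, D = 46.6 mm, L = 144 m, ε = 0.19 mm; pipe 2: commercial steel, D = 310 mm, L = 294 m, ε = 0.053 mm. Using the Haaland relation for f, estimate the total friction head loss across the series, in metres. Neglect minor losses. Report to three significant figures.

Pipe 1: V = 1.091 m/s, Re = 6.28×10^4, ε/D = 0.00408, f = 0.03014, h_1 = f(L/D)V²/2g = 5.646 m
Pipe 2: V = 0.02464 m/s, Re = 9440, ε/D = 1.71×10^-4, f = 0.03156, h_2 = f(L/D)V²/2g = 9.265×10^-4 m
Series → Q common, losses add: H = Σh = 5.646 m

H ≈ 5.65 m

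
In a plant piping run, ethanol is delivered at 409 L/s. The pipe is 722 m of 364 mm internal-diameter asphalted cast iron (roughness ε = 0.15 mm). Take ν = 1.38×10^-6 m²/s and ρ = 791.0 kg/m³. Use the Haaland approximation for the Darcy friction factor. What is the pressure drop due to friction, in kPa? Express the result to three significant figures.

Δp ≈ 200 kPa

V = 4Q/(πD²) = 4·0.409/(π·0.364²) = 3.930 m/s
Re = VD/ν = 3.930·0.364/1.38×10^-6 = 1.04×10^6 → turbulent
ε/D = 0.15/364 = 4.12×10^-4
Haaland: f = 0.01652
h_f = f(L/D)V²/(2g) = 0.01652·(722/0.364)·3.930²/(2·9.81) = 25.80 m
Δp = ρg·h_f = 791.0·9.81·25.80 = 200.2 kPa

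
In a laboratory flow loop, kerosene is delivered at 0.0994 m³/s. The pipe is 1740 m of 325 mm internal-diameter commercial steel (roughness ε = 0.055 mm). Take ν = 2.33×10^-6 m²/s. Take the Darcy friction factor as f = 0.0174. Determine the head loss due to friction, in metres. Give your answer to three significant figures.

V = 4Q/(πD²) = 4·0.0994/(π·0.325²) = 1.198 m/s
h_f = f(L/D)V²/(2g) = 0.01740·(1740/0.325)·1.198²/(2·9.81) = 6.817 m

h_f ≈ 6.82 m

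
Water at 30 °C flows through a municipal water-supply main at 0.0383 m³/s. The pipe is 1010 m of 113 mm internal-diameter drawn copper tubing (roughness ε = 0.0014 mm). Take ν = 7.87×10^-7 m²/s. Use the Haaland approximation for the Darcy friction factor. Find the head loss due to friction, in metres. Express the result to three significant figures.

V = 4Q/(πD²) = 4·0.0383/(π·0.113²) = 3.819 m/s
Re = VD/ν = 3.819·0.113/7.87×10^-7 = 5.48×10^5 → turbulent
ε/D = 0.0014/113 = 1.24×10^-5
Haaland: f = 0.01300
h_f = f(L/D)V²/(2g) = 0.01300·(1010/0.113)·3.819²/(2·9.81) = 86.39 m

h_f ≈ 86.4 m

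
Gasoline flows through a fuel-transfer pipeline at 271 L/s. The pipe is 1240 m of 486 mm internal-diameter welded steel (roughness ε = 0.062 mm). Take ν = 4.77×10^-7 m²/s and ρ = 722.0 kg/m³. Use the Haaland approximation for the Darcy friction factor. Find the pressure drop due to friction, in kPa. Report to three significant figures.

Δp ≈ 26.3 kPa

V = 4Q/(πD²) = 4·0.271/(π·0.486²) = 1.461 m/s
Re = VD/ν = 1.461·0.486/4.77×10^-7 = 1.49×10^6 → turbulent
ε/D = 0.062/486 = 1.28×10^-4
Haaland: f = 0.01338
h_f = f(L/D)V²/(2g) = 0.01338·(1240/0.486)·1.461²/(2·9.81) = 3.714 m
Δp = ρg·h_f = 722.0·9.81·3.714 = 26.31 kPa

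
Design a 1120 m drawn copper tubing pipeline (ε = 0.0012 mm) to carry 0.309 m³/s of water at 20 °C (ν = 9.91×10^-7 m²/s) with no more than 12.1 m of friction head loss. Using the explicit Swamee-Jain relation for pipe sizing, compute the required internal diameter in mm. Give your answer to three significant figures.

D ≈ 390 mm

Swamee-Jain (Type III): D = 0.66·[ε^1.25·(LQ²/(gh_f))^4.75 + ν·Q^9.4·(L/(gh_f))^5.2]^0.04
LQ²/(gh_f) = 0.9009; L/(gh_f) = 9.435
Term 1 = ε^1.25·(…)^4.75 = 2.42×10^-8; Term 2 = ν·Q^9.4·(…)^5.2 = 1.86×10^-6
D = 0.66·(2.42×10^-8 + 1.86×10^-6)^0.04 = 0.3896 m = 390 mm
Check: V = 2.59 m/s, Re = 1.02×10^6, f = 0.01165, h_f = 11.5 m ≈ 12.1 m ✓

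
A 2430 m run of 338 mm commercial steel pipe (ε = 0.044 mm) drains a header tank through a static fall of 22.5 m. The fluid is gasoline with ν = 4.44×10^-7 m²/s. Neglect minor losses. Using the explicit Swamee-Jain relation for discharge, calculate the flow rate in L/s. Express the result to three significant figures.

Q ≈ 192 L/s

Swamee-Jain (Type II): Q = -0.965·√(gD⁵h_f/L)·ln[ε/(3.7D) + √(3.17ν²L/(gD³h_f))]
√(gD⁵h_f/L) = √(9.81·0.338⁵·22.5/2430) = 0.02002
ε/(3.7D) = 3.52×10^-5; √(3.17ν²L/(gD³h_f)) = 1.33×10^-5
Q = -0.965·0.02002·ln(4.853×10^-5) = 0.1919 m³/s
Check: V = 2.14 m/s, Re = 1.63×10^6, f = 0.01351, h_f = 22.6 m ≈ 22.5 m ✓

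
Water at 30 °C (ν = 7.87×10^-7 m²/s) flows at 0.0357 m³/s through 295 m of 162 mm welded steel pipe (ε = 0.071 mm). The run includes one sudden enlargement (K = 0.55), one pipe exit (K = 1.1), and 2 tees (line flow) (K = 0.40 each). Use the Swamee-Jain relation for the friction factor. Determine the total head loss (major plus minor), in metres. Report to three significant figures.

V = 4Q/(πD²) = 1.732 m/s; V²/2g = 0.1529 m
Re = 3.57×10^5, ε/D = 4.38×10^-4 → f = 0.01774 (Swamee-Jain)
Major: h_f = f(L/D)·V²/2g = 0.01774·1821·0.1529 = 4.940 m
Minor: ΣK = 2.45; h_m = ΣK·V²/2g = 0.3746 m
Total H_L = 4.940 + 0.3746 = 5.314 m

H_L ≈ 5.31 m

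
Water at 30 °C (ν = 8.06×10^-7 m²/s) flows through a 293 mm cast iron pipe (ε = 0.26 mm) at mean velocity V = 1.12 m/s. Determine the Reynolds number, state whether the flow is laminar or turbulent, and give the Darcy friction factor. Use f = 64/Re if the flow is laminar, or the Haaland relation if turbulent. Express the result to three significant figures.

Re ≈ 4.07×10^5; turbulent; f ≈ 0.0198

Re = VD/ν = 1.120·0.293/8.06×10^-7 = 4.07×10^5
Re > 4000 → turbulent; ε/D = 8.87×10^-4
Haaland: f = 0.01981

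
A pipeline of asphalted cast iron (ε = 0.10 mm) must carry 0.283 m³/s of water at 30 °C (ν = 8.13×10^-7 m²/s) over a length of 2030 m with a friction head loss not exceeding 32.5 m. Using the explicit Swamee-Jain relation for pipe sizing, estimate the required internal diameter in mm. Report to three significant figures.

D ≈ 369 mm

Swamee-Jain (Type III): D = 0.66·[ε^1.25·(LQ²/(gh_f))^4.75 + ν·Q^9.4·(L/(gh_f))^5.2]^0.04
LQ²/(gh_f) = 0.5099; L/(gh_f) = 6.367
Term 1 = ε^1.25·(…)^4.75 = 4.08×10^-7; Term 2 = ν·Q^9.4·(…)^5.2 = 8.66×10^-8
D = 0.66·(4.08×10^-7 + 8.66×10^-8)^0.04 = 0.3692 m = 369 mm
Check: V = 2.64 m/s, Re = 1.20×10^6, f = 0.01537, h_f = 30.1 m ≈ 32.5 m ✓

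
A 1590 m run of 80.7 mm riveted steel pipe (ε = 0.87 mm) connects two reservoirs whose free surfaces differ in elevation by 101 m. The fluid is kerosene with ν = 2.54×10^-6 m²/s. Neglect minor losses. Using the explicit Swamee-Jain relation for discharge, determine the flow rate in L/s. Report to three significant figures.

Q ≈ 8.11 L/s

Swamee-Jain (Type II): Q = -0.965·√(gD⁵h_f/L)·ln[ε/(3.7D) + √(3.17ν²L/(gD³h_f))]
√(gD⁵h_f/L) = √(9.81·0.0807⁵·101/1590) = 0.001460
ε/(3.7D) = 0.00291; √(3.17ν²L/(gD³h_f)) = 2.50×10^-4
Q = -0.965·0.001460·ln(0.003164) = 0.008112 m³/s
Check: V = 1.59 m/s, Re = 5.04×10^4, f = 0.04038, h_f = 102 m ≈ 101 m ✓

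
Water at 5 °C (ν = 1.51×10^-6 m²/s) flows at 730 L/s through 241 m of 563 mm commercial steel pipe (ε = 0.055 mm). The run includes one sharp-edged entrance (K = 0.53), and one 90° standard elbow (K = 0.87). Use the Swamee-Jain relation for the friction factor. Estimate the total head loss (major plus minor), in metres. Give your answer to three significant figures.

H_L ≈ 3.12 m

V = 4Q/(πD²) = 2.932 m/s; V²/2g = 0.4383 m
Re = 1.09×10^6, ε/D = 9.77×10^-5 → f = 0.01337 (Swamee-Jain)
Major: h_f = f(L/D)·V²/2g = 0.01337·428.1·0.4383 = 2.509 m
Minor: ΣK = 1.40; h_m = ΣK·V²/2g = 0.6136 m
Total H_L = 2.509 + 0.6136 = 3.123 m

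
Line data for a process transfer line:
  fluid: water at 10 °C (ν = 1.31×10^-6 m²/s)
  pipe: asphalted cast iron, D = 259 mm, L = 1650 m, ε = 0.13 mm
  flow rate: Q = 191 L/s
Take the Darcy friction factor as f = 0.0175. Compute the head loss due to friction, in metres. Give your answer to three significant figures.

h_f ≈ 74.7 m

V = 4Q/(πD²) = 4·0.191/(π·0.259²) = 3.625 m/s
h_f = f(L/D)V²/(2g) = 0.01750·(1650/0.259)·3.625²/(2·9.81) = 74.68 m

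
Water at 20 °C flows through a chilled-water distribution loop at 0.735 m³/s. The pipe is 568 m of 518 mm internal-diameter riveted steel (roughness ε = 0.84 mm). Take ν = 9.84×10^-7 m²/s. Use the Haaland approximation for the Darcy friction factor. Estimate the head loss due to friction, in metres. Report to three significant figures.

V = 4Q/(πD²) = 4·0.735/(π·0.518²) = 3.488 m/s
Re = VD/ν = 3.488·0.518/9.84×10^-7 = 1.84×10^6 → turbulent
ε/D = 0.84/518 = 0.00162
Haaland: f = 0.02231
h_f = f(L/D)V²/(2g) = 0.02231·(568/0.518)·3.488²/(2·9.81) = 15.17 m

h_f ≈ 15.2 m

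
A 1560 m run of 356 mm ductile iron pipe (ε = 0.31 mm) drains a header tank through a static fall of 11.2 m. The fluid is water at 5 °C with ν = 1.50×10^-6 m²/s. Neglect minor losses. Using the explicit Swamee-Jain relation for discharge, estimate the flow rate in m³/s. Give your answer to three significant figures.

Q ≈ 0.158 m³/s

Swamee-Jain (Type II): Q = -0.965·√(gD⁵h_f/L)·ln[ε/(3.7D) + √(3.17ν²L/(gD³h_f))]
√(gD⁵h_f/L) = √(9.81·0.356⁵·11.2/1560) = 0.02007
ε/(3.7D) = 2.35×10^-4; √(3.17ν²L/(gD³h_f)) = 4.74×10^-5
Q = -0.965·0.02007·ln(2.827×10^-4) = 0.1582 m³/s
Check: V = 1.59 m/s, Re = 3.77×10^5, f = 0.01998, h_f = 11.3 m ≈ 11.2 m ✓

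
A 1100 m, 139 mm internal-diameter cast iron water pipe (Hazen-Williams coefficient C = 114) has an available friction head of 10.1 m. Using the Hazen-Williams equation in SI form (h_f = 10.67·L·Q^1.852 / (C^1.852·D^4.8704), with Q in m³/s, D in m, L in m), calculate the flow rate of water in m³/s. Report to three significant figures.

Rearranging: Q = [h_f·C^1.852·D^4.8704 / (10.67·L)]^(1/1.852)
Q = [10.1·114^1.852·0.139^4.8704 / (10.67·1100)]^0.540 = 0.01406 m³/s

Q ≈ 0.0141 m³/s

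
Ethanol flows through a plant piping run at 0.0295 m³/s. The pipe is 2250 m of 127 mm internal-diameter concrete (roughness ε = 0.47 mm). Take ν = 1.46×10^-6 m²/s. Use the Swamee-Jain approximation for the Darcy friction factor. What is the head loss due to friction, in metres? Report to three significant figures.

V = 4Q/(πD²) = 4·0.0295/(π·0.127²) = 2.329 m/s
Re = VD/ν = 2.329·0.127/1.46×10^-6 = 2.03×10^5 → turbulent
ε/D = 0.47/127 = 0.00370
Swamee-Jain: f = 0.02853
h_f = f(L/D)V²/(2g) = 0.02853·(2250/0.127)·2.329²/(2·9.81) = 139.7 m

h_f ≈ 140 m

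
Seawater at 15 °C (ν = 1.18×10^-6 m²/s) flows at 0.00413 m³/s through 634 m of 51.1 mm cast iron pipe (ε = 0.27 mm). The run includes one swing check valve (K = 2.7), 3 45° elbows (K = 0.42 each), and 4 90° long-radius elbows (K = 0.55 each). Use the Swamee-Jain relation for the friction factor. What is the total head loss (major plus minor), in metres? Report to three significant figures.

H_L ≈ 83.8 m

V = 4Q/(πD²) = 2.014 m/s; V²/2g = 0.2067 m
Re = 8.72×10^4, ε/D = 0.00528 → f = 0.03219 (Swamee-Jain)
Major: h_f = f(L/D)·V²/2g = 0.03219·12407·0.2067 = 82.55 m
Minor: ΣK = 6.16; h_m = ΣK·V²/2g = 1.273 m
Total H_L = 82.55 + 1.273 = 83.82 m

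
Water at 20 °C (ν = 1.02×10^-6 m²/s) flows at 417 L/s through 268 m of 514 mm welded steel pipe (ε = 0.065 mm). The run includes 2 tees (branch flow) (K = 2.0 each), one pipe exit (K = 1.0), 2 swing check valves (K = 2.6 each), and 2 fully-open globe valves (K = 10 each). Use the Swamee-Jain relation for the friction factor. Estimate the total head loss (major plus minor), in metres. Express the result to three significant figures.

V = 4Q/(πD²) = 2.010 m/s; V²/2g = 0.2058 m
Re = 1.01×10^6, ε/D = 1.26×10^-4 → f = 0.01387 (Swamee-Jain)
Major: h_f = f(L/D)·V²/2g = 0.01387·521.4·0.2058 = 1.488 m
Minor: ΣK = 30.2; h_m = ΣK·V²/2g = 6.217 m
Total H_L = 1.488 + 6.217 = 7.705 m

H_L ≈ 7.70 m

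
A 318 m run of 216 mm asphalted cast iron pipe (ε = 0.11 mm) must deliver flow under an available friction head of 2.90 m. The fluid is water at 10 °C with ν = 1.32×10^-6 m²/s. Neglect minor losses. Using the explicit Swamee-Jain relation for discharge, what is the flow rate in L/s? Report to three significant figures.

Swamee-Jain (Type II): Q = -0.965·√(gD⁵h_f/L)·ln[ε/(3.7D) + √(3.17ν²L/(gD³h_f))]
√(gD⁵h_f/L) = √(9.81·0.216⁵·2.90/318) = 0.006486
ε/(3.7D) = 1.38×10^-4; √(3.17ν²L/(gD³h_f)) = 7.83×10^-5
Q = -0.965·0.006486·ln(2.159×10^-4) = 0.05283 m³/s
Check: V = 1.44 m/s, Re = 2.36×10^5, f = 0.01872, h_f = 2.92 m ≈ 2.90 m ✓

Q ≈ 52.8 L/s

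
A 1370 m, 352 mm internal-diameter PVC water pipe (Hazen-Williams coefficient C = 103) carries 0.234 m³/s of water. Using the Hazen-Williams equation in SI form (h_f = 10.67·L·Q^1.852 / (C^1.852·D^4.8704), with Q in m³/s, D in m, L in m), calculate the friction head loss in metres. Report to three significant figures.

h_f ≈ 30.0 m

h_f = 10.67·1370·0.234^1.852 / (103^1.852·0.352^4.8704) = 30.02 m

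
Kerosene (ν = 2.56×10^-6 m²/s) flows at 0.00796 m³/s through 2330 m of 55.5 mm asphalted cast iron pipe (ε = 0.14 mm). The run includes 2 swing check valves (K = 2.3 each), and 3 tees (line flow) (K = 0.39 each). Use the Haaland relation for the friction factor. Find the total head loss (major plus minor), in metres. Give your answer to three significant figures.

H_L ≈ 623 m

V = 4Q/(πD²) = 3.290 m/s; V²/2g = 0.5518 m
Re = 7.13×10^4, ε/D = 0.00252 → f = 0.02677 (Haaland)
Major: h_f = f(L/D)·V²/2g = 0.02677·41982·0.5518 = 620.2 m
Minor: ΣK = 5.77; h_m = ΣK·V²/2g = 3.184 m
Total H_L = 620.2 + 3.184 = 623.4 m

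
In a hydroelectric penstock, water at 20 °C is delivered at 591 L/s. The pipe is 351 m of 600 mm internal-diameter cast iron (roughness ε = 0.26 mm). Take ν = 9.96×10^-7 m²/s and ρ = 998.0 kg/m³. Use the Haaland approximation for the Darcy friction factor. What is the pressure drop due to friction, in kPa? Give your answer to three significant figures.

V = 4Q/(πD²) = 4·0.591/(π·0.600²) = 2.090 m/s
Re = VD/ν = 2.090·0.600/9.96×10^-7 = 1.26×10^6 → turbulent
ε/D = 0.26/600 = 4.33×10^-4
Haaland: f = 0.01660
h_f = f(L/D)V²/(2g) = 0.01660·(351/0.600)·2.090²/(2·9.81) = 2.162 m
Δp = ρg·h_f = 998.0·9.81·2.162 = 21.17 kPa

Δp ≈ 21.2 kPa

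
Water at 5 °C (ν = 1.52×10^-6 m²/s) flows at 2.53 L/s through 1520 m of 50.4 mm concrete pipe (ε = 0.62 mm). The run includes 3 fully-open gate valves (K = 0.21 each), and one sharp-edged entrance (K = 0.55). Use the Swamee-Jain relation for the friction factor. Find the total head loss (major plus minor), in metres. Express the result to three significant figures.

V = 4Q/(πD²) = 1.268 m/s; V²/2g = 0.08197 m
Re = 4.20×10^4, ε/D = 0.0123 → f = 0.04236 (Swamee-Jain)
Major: h_f = f(L/D)·V²/2g = 0.04236·30159·0.08197 = 104.7 m
Minor: ΣK = 1.18; h_m = ΣK·V²/2g = 0.09672 m
Total H_L = 104.7 + 0.09672 = 104.8 m

H_L ≈ 105 m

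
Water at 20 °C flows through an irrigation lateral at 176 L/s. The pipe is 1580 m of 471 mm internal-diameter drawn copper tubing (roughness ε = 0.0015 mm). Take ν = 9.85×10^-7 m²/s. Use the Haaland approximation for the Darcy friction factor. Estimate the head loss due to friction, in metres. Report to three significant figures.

V = 4Q/(πD²) = 4·0.176/(π·0.471²) = 1.010 m/s
Re = VD/ν = 1.010·0.471/9.85×10^-7 = 4.83×10^5 → turbulent
ε/D = 0.0015/471 = 3.18×10^-6
Haaland: f = 0.01318
h_f = f(L/D)V²/(2g) = 0.01318·(1580/0.471)·1.010²/(2·9.81) = 2.299 m

h_f ≈ 2.30 m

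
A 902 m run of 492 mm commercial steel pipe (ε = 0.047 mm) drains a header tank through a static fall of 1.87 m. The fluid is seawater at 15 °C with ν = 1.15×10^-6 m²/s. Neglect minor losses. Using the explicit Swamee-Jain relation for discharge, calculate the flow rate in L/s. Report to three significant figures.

Q ≈ 224 L/s

Swamee-Jain (Type II): Q = -0.965·√(gD⁵h_f/L)·ln[ε/(3.7D) + √(3.17ν²L/(gD³h_f))]
√(gD⁵h_f/L) = √(9.81·0.492⁵·1.87/902) = 0.02421
ε/(3.7D) = 2.58×10^-5; √(3.17ν²L/(gD³h_f)) = 4.16×10^-5
Q = -0.965·0.02421·ln(6.742×10^-5) = 0.2244 m³/s
Check: V = 1.18 m/s, Re = 5.05×10^5, f = 0.01440, h_f = 1.87 m ≈ 1.87 m ✓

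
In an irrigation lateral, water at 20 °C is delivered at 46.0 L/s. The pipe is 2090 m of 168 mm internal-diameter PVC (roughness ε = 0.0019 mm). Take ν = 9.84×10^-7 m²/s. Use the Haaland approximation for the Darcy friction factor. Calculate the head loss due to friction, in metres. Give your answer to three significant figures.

V = 4Q/(πD²) = 4·0.0460/(π·0.168²) = 2.075 m/s
Re = VD/ν = 2.075·0.168/9.84×10^-7 = 3.54×10^5 → turbulent
ε/D = 0.0019/168 = 1.13×10^-5
Haaland: f = 0.01401
h_f = f(L/D)V²/(2g) = 0.01401·(2090/0.168)·2.075²/(2·9.81) = 38.25 m

h_f ≈ 38.2 m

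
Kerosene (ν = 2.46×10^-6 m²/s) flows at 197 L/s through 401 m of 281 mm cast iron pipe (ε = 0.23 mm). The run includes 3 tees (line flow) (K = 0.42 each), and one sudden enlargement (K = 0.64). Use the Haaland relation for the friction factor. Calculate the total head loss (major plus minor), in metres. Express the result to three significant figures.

H_L ≈ 15.3 m

V = 4Q/(πD²) = 3.177 m/s; V²/2g = 0.5143 m
Re = 3.63×10^5, ε/D = 8.19×10^-4 → f = 0.01956 (Haaland)
Major: h_f = f(L/D)·V²/2g = 0.01956·1427·0.5143 = 14.36 m
Minor: ΣK = 1.90; h_m = ΣK·V²/2g = 0.9772 m
Total H_L = 14.36 + 0.9772 = 15.34 m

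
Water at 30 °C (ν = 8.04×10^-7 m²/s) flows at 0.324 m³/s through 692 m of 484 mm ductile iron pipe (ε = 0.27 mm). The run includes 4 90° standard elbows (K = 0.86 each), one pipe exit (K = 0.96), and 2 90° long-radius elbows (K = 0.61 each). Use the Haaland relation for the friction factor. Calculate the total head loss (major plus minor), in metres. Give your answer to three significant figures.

V = 4Q/(πD²) = 1.761 m/s; V²/2g = 0.1581 m
Re = 1.06×10^6, ε/D = 5.58×10^-4 → f = 0.01754 (Haaland)
Major: h_f = f(L/D)·V²/2g = 0.01754·1430·0.1581 = 3.963 m
Minor: ΣK = 5.62; h_m = ΣK·V²/2g = 0.8883 m
Total H_L = 3.963 + 0.8883 = 4.851 m

H_L ≈ 4.85 m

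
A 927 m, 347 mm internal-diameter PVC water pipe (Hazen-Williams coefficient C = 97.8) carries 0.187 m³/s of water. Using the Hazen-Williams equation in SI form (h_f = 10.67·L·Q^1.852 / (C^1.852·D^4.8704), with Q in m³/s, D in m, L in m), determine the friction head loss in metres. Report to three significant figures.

h_f ≈ 15.8 m

h_f = 10.67·927·0.187^1.852 / (97.8^1.852·0.347^4.8704) = 15.83 m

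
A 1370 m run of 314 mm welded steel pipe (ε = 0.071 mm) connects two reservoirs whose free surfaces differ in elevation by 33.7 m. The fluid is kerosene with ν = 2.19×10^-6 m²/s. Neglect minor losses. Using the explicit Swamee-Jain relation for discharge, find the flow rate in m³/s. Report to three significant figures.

Q ≈ 0.240 m³/s

Swamee-Jain (Type II): Q = -0.965·√(gD⁵h_f/L)·ln[ε/(3.7D) + √(3.17ν²L/(gD³h_f))]
√(gD⁵h_f/L) = √(9.81·0.314⁵·33.7/1370) = 0.02714
ε/(3.7D) = 6.11×10^-5; √(3.17ν²L/(gD³h_f)) = 4.51×10^-5
Q = -0.965·0.02714·ln(1.062×10^-4) = 0.2396 m³/s
Check: V = 3.09 m/s, Re = 4.44×10^5, f = 0.01591, h_f = 33.9 m ≈ 33.7 m ✓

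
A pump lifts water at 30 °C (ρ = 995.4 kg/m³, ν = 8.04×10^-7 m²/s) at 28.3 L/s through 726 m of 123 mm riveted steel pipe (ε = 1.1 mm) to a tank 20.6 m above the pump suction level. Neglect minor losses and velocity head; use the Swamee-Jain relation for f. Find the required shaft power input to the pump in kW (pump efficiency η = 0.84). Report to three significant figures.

V = 4Q/(πD²) = 2.382 m/s; Re = 3.64×10^5; ε/D = 0.00894; f = 0.03679
h_f = f(L/D)V²/2g = 62.79 m
Total head H = z + h_f = 20.6 + 62.79 = 83.39 m
P_hyd = ρgQH = 995.4·9.81·0.0283·83.39 = 23.04 kW
P_shaft = P_hyd/η = 23.04/0.84 = 27.43 kW

P_shaft ≈ 27.4 kW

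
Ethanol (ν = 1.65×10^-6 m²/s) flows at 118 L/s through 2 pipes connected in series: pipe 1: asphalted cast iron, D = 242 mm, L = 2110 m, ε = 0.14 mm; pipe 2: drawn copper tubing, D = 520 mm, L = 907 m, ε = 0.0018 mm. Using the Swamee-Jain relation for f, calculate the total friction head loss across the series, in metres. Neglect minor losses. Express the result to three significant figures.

H ≈ 54.6 m

Pipe 1: V = 2.565 m/s, Re = 3.76×10^5, ε/D = 5.79×10^-4, f = 0.01851, h_1 = f(L/D)V²/2g = 54.14 m
Pipe 2: V = 0.5556 m/s, Re = 1.75×10^5, ε/D = 3.46×10^-6, f = 0.01597, h_2 = f(L/D)V²/2g = 0.4384 m
Series → Q common, losses add: H = Σh = 54.58 m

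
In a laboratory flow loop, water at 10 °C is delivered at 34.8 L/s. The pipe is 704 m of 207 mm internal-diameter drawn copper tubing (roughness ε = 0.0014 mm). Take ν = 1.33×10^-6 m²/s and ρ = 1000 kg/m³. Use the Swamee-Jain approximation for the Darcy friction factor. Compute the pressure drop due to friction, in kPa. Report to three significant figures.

Δp ≈ 29.6 kPa

V = 4Q/(πD²) = 4·0.0348/(π·0.207²) = 1.034 m/s
Re = VD/ν = 1.034·0.207/1.33×10^-6 = 1.61×10^5 → turbulent
ε/D = 0.0014/207 = 6.76×10^-6
Swamee-Jain: f = 0.01627
h_f = f(L/D)V²/(2g) = 0.01627·(704/0.207)·1.034²/(2·9.81) = 3.015 m
Δp = ρg·h_f = 1000·9.81·3.015 = 29.58 kPa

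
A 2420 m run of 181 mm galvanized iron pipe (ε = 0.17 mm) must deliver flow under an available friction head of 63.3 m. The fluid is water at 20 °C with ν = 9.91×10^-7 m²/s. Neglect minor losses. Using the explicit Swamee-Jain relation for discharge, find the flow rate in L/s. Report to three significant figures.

Swamee-Jain (Type II): Q = -0.965·√(gD⁵h_f/L)·ln[ε/(3.7D) + √(3.17ν²L/(gD³h_f))]
√(gD⁵h_f/L) = √(9.81·0.181⁵·63.3/2420) = 0.007060
ε/(3.7D) = 2.54×10^-4; √(3.17ν²L/(gD³h_f)) = 4.52×10^-5
Q = -0.965·0.007060·ln(2.991×10^-4) = 0.05529 m³/s
Check: V = 2.15 m/s, Re = 3.92×10^5, f = 0.02026, h_f = 63.7 m ≈ 63.3 m ✓

Q ≈ 55.3 L/s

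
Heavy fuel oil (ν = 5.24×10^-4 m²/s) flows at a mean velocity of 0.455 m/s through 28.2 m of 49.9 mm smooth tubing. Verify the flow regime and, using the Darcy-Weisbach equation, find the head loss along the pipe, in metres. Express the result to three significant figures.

Re = VD/ν = 0.455·0.04990/5.24×10^-4 = 43.3 → laminar (Re < 2300)
f = 64/Re = 1.477
h_f = f(L/D)V²/(2g) = 1.477·(28.2/0.04990)·0.455²/(2·9.81) = 8.808 m

h_f ≈ 8.81 m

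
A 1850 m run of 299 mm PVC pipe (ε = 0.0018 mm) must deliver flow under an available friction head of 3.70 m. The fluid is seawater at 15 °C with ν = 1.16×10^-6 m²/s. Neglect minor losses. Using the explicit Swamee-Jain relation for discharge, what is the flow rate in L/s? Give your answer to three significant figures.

Swamee-Jain (Type II): Q = -0.965·√(gD⁵h_f/L)·ln[ε/(3.7D) + √(3.17ν²L/(gD³h_f))]
√(gD⁵h_f/L) = √(9.81·0.299⁵·3.70/1850) = 0.006847
ε/(3.7D) = 1.63×10^-6; √(3.17ν²L/(gD³h_f)) = 9.02×10^-5
Q = -0.965·0.006847·ln(9.181×10^-5) = 0.06142 m³/s
Check: V = 0.875 m/s, Re = 2.25×10^5, f = 0.01523, h_f = 3.68 m ≈ 3.70 m ✓

Q ≈ 61.4 L/s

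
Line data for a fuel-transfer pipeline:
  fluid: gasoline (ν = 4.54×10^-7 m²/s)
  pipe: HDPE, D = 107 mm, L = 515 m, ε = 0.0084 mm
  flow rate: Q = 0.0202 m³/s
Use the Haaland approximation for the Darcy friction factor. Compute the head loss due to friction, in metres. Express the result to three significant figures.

V = 4Q/(πD²) = 4·0.0202/(π·0.107²) = 2.246 m/s
Re = VD/ν = 2.246·0.107/4.54×10^-7 = 5.29×10^5 → turbulent
ε/D = 0.0084/107 = 7.85×10^-5
Haaland: f = 0.01392
h_f = f(L/D)V²/(2g) = 0.01392·(515/0.107)·2.246²/(2·9.81) = 17.23 m

h_f ≈ 17.2 m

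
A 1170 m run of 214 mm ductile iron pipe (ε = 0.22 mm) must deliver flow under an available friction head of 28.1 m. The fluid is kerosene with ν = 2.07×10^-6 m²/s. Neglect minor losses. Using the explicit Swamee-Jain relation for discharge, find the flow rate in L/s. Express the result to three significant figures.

Q ≈ 78.8 L/s

Swamee-Jain (Type II): Q = -0.965·√(gD⁵h_f/L)·ln[ε/(3.7D) + √(3.17ν²L/(gD³h_f))]
√(gD⁵h_f/L) = √(9.81·0.214⁵·28.1/1170) = 0.01028
ε/(3.7D) = 2.78×10^-4; √(3.17ν²L/(gD³h_f)) = 7.67×10^-5
Q = -0.965·0.01028·ln(3.545×10^-4) = 0.07884 m³/s
Check: V = 2.19 m/s, Re = 2.27×10^5, f = 0.02115, h_f = 28.3 m ≈ 28.1 m ✓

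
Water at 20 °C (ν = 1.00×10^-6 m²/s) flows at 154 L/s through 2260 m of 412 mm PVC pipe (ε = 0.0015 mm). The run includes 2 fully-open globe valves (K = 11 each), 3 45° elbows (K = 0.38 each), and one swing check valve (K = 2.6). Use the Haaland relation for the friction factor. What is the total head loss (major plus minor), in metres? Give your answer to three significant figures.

V = 4Q/(πD²) = 1.155 m/s; V²/2g = 0.06801 m
Re = 4.76×10^5, ε/D = 3.64×10^-6 → f = 0.01322 (Haaland)
Major: h_f = f(L/D)·V²/2g = 0.01322·5485·0.06801 = 4.931 m
Minor: ΣK = 25.7; h_m = ΣK·V²/2g = 1.751 m
Total H_L = 4.931 + 1.751 = 6.682 m

H_L ≈ 6.68 m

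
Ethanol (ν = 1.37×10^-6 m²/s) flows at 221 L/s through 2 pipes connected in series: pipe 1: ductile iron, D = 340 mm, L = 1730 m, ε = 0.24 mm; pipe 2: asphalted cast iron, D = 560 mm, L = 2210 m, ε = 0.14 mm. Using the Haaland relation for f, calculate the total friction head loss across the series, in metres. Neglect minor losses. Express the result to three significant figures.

H ≈ 31.3 m

Pipe 1: V = 2.434 m/s, Re = 6.04×10^5, ε/D = 7.06×10^-4, f = 0.01866, h_1 = f(L/D)V²/2g = 28.68 m
Pipe 2: V = 0.8973 m/s, Re = 3.67×10^5, ε/D = 2.50×10^-4, f = 0.01614, h_2 = f(L/D)V²/2g = 2.613 m
Series → Q common, losses add: H = Σh = 31.29 m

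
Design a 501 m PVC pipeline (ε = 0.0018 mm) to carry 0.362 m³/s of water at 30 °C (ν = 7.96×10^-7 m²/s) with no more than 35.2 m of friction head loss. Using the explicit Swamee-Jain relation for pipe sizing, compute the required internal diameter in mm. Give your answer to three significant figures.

Swamee-Jain (Type III): D = 0.66·[ε^1.25·(LQ²/(gh_f))^4.75 + ν·Q^9.4·(L/(gh_f))^5.2]^0.04
LQ²/(gh_f) = 0.1901; L/(gh_f) = 1.451
Term 1 = ε^1.25·(…)^4.75 = 2.48×10^-11; Term 2 = ν·Q^9.4·(…)^5.2 = 3.92×10^-10
D = 0.66·(2.48×10^-11 + 3.92×10^-10)^0.04 = 0.2782 m = 278 mm
Check: V = 5.96 m/s, Re = 2.08×10^6, f = 0.01055, h_f = 34.4 m ≈ 35.2 m ✓

D ≈ 278 mm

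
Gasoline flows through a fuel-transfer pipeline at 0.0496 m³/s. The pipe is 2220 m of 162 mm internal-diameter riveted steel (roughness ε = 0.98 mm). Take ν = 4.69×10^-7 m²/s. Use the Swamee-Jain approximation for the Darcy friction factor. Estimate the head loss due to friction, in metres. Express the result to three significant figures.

V = 4Q/(πD²) = 4·0.0496/(π·0.162²) = 2.406 m/s
Re = VD/ν = 2.406·0.162/4.69×10^-7 = 8.31×10^5 → turbulent
ε/D = 0.98/162 = 0.00605
Swamee-Jain: f = 0.03236
h_f = f(L/D)V²/(2g) = 0.03236·(2220/0.162)·2.406²/(2·9.81) = 130.9 m

h_f ≈ 131 m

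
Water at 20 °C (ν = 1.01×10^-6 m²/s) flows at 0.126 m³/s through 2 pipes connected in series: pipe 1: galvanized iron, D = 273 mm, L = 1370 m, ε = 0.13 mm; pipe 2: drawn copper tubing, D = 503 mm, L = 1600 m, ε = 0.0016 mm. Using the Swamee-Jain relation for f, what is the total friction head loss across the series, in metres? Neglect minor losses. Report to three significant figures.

H ≈ 21.7 m

Pipe 1: V = 2.153 m/s, Re = 5.82×10^5, ε/D = 4.76×10^-4, f = 0.01750, h_1 = f(L/D)V²/2g = 20.73 m
Pipe 2: V = 0.6341 m/s, Re = 3.16×10^5, ε/D = 3.18×10^-6, f = 0.01428, h_2 = f(L/D)V²/2g = 0.9305 m
Series → Q common, losses add: H = Σh = 21.67 m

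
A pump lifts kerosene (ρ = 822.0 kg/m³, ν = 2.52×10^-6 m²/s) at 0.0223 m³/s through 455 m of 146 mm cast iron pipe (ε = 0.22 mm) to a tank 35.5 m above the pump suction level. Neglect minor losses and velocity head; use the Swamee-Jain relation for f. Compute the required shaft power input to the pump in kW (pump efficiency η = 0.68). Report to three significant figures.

V = 4Q/(πD²) = 1.332 m/s; Re = 7.72×10^4; ε/D = 0.00151; f = 0.02447
h_f = f(L/D)V²/2g = 6.897 m
Total head H = z + h_f = 35.5 + 6.897 = 42.40 m
P_hyd = ρgQH = 822.0·9.81·0.0223·42.40 = 7.624 kW
P_shaft = P_hyd/η = 7.624/0.68 = 11.21 kW

P_shaft ≈ 11.2 kW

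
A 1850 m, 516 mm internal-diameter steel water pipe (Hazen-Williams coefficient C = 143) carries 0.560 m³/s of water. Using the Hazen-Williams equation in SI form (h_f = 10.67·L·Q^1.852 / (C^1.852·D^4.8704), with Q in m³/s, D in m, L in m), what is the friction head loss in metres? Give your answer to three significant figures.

h_f ≈ 17.3 m

h_f = 10.67·1850·0.560^1.852 / (143^1.852·0.516^4.8704) = 17.25 m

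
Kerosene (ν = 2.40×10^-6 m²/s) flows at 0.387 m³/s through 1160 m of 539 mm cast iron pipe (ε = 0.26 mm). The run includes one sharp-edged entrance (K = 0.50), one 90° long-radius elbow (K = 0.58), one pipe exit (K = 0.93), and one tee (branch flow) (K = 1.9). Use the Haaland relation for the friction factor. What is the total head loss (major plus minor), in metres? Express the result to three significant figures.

V = 4Q/(πD²) = 1.696 m/s; V²/2g = 0.1466 m
Re = 3.81×10^5, ε/D = 4.82×10^-4 → f = 0.01771 (Haaland)
Major: h_f = f(L/D)·V²/2g = 0.01771·2152·0.1466 = 5.588 m
Minor: ΣK = 3.91; h_m = ΣK·V²/2g = 0.5733 m
Total H_L = 5.588 + 0.5733 = 6.161 m

H_L ≈ 6.16 m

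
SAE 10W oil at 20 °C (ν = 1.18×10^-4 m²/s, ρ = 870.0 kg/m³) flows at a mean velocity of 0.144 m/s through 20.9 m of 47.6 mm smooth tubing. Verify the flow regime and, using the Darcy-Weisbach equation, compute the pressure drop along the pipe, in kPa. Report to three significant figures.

Δp ≈ 4.36 kPa

Re = VD/ν = 0.144·0.04760/1.18×10^-4 = 58.1 → laminar (Re < 2300)
f = 64/Re = 1.102
h_f = f(L/D)V²/(2g) = 1.102·(20.9/0.04760)·0.144²/(2·9.81) = 0.5113 m
Δp = ρg·h_f = 870.0·9.81·0.5113 = 4.364 kPa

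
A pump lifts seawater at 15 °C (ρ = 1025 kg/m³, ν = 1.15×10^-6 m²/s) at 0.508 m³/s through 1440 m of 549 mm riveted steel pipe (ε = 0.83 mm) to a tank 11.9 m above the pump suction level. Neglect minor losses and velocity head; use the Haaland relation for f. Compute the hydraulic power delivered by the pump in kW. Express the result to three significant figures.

P_hyd ≈ 130 kW

V = 4Q/(πD²) = 2.146 m/s; Re = 1.02×10^6; ε/D = 0.00151; f = 0.02201
h_f = f(L/D)V²/2g = 13.55 m
Total head H = z + h_f = 11.9 + 13.55 = 25.45 m
P_hyd = ρgQH = 1025·9.81·0.508·25.45 = 130.0 kW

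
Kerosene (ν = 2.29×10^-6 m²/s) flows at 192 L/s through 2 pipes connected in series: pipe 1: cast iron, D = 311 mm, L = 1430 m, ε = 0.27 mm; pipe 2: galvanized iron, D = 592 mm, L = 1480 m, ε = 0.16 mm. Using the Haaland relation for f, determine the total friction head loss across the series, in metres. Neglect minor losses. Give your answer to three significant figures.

H ≈ 30.8 m

Pipe 1: V = 2.527 m/s, Re = 3.43×10^5, ε/D = 8.68×10^-4, f = 0.01984, h_1 = f(L/D)V²/2g = 29.70 m
Pipe 2: V = 0.6975 m/s, Re = 1.80×10^5, ε/D = 2.70×10^-4, f = 0.01754, h_2 = f(L/D)V²/2g = 1.088 m
Series → Q common, losses add: H = Σh = 30.79 m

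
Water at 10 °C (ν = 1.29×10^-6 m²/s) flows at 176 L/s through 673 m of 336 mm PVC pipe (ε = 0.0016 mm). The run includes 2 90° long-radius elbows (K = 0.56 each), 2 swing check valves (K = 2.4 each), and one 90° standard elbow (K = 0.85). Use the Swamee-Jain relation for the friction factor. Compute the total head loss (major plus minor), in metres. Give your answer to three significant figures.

H_L ≈ 6.63 m

V = 4Q/(πD²) = 1.985 m/s; V²/2g = 0.2008 m
Re = 5.17×10^5, ε/D = 4.76×10^-6 → f = 0.01309 (Swamee-Jain)
Major: h_f = f(L/D)·V²/2g = 0.01309·2003·0.2008 = 5.266 m
Minor: ΣK = 6.77; h_m = ΣK·V²/2g = 1.359 m
Total H_L = 5.266 + 1.359 = 6.625 m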